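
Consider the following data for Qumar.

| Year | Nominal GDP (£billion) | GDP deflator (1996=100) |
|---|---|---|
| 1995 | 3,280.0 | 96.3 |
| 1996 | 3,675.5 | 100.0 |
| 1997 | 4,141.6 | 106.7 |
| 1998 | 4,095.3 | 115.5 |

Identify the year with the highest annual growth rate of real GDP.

1996: real = 3675.5/1.000 = 3675.50; growth vs 1995 (3406.02) = 7.91%.
1997: real = 4141.6/1.067 = 3881.54; growth vs 1996 (3675.50) = 5.61%.
1998: real = 4095.3/1.155 = 3545.71; growth vs 1997 (3881.54) = -8.65%.

1996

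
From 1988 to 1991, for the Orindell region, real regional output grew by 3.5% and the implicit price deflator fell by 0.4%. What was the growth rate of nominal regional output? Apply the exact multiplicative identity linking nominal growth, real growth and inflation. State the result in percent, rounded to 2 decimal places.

(1 + g_nom) = (1 + g_real)(1 + π) = 1.0350 × 0.9960 = 1.03086.

3.09%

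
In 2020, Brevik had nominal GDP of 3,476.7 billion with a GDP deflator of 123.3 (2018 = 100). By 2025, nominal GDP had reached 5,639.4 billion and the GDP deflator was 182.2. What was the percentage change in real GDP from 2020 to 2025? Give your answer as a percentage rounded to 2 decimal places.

Deflate each year: 2020 → 3476.7/1.233 = 2819.71; 2025 → 5639.4/1.822 = 3095.17.
So real GDP changed by 3095.17/2819.71 − 1 = 0.0977, i.e. 9.77%.

9.77%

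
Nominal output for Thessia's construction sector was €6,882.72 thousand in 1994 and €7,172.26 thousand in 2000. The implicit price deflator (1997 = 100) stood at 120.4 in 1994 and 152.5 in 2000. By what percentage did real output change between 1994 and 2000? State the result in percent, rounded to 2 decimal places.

-17.73%

Deflate each year: 1994 → 6882.72/1.204 = 5716.54; 2000 → 7172.26/1.525 = 4703.12.
So real output changed by 4703.12/5716.54 − 1 = -0.1773, i.e. -17.73%.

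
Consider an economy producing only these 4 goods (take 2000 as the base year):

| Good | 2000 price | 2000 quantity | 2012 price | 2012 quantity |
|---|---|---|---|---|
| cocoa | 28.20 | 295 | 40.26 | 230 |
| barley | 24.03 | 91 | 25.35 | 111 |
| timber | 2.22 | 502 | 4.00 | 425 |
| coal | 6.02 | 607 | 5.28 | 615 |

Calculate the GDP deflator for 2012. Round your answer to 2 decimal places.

123.35

Nominal GDP 2012 = 40.26·230 + 25.35·111 + 4.00·425 + 5.28·615 = 17020.85.
Real GDP 2012 (at 2000 prices) = 28.20·230 + 24.03·111 + 2.22·425 + 6.02·615 = 13799.13.
Deflator = Nominal/Real × 100 = 17020.85/13799.13 × 100 = 123.347.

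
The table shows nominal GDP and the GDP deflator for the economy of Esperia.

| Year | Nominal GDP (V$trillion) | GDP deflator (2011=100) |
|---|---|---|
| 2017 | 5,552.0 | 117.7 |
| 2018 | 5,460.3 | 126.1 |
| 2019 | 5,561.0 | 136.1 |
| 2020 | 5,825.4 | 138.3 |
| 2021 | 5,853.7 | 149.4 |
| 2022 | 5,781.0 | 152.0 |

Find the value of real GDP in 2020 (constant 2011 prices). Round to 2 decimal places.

Real GDP 2020 = 5825.4 / 1.383 = 4212.15.

V$4,212.15 trillion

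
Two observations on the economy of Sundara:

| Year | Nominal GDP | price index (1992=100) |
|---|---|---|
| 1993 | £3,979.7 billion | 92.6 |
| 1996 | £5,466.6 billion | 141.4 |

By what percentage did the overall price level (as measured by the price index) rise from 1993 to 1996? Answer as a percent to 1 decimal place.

52.7%

Price-level change = 141.4 / 92.6 − 1 = 0.5270.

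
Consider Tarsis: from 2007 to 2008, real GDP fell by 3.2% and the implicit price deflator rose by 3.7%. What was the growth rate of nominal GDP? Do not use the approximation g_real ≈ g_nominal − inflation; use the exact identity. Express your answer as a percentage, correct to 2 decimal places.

(1 + g_nom) = (1 + g_real)(1 + π) = 0.9680 × 1.0370 = 1.00382.

0.38%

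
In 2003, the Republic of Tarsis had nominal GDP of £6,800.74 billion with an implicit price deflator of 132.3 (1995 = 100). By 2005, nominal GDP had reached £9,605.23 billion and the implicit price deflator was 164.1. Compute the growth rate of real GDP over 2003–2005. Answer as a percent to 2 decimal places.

Real GDP 2003 = 6800.74 / 1.323 = 5140.39.
Real GDP 2005 = 9605.23 / 1.641 = 5853.28.
Real growth = 5853.28 / 5140.39 − 1 = 0.1387.

13.87%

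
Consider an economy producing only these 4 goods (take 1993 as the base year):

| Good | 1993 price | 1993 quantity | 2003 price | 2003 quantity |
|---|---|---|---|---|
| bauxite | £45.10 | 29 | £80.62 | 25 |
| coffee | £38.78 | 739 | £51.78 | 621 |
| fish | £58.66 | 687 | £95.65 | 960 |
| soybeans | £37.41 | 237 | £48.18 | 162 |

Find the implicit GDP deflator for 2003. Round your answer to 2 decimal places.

Nominal GDP 2003 = 80.62·25 + 51.78·621 + 95.65·960 + 48.18·162 = 133800.04.
Real GDP 2003 (at 1993 prices) = 45.10·25 + 38.78·621 + 58.66·960 + 37.41·162 = 87583.90.
Deflator = Nominal/Real × 100 = 133800.04/87583.90 × 100 = 152.768.

152.77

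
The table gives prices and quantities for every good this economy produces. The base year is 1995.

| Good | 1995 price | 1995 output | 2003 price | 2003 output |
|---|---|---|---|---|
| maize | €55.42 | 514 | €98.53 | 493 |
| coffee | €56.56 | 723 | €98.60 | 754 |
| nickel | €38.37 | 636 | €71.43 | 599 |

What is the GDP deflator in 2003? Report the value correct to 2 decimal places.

Nominal GDP 2003 = 98.53·493 + 98.60·754 + 71.43·599 = 165706.26.
Real GDP 2003 (at 1995 prices) = 55.42·493 + 56.56·754 + 38.37·599 = 92951.93.
Deflator = Nominal/Real × 100 = 165706.26/92951.93 × 100 = 178.271.

178.27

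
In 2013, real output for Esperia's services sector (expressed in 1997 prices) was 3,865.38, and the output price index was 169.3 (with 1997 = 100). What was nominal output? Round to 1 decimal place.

Nominal output = Real × (output price index/100) = 3865.38 × 1.693 = 6544.09.

6,544.1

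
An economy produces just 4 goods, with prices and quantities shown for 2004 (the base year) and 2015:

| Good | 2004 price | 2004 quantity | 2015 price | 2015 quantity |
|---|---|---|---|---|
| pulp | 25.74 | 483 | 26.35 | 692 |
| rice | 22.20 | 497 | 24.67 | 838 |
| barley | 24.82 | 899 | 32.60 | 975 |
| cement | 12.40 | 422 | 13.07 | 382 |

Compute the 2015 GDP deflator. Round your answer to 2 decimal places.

115.81

Nominal GDP 2015 = 26.35·692 + 24.67·838 + 32.60·975 + 13.07·382 = 75685.40.
Real GDP 2015 (at 2004 prices) = 25.74·692 + 22.20·838 + 24.82·975 + 12.40·382 = 65351.98.
Deflator = Nominal/Real × 100 = 75685.40/65351.98 × 100 = 115.812.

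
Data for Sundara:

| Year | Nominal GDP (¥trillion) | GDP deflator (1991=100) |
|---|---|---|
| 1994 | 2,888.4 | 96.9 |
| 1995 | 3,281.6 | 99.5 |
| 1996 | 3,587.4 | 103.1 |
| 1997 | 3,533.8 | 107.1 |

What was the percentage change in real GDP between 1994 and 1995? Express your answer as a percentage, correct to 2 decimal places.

Real GDP 1994 = 2888.4/0.969 = 2980.80.
Real GDP 1995 = 3281.6/0.995 = 3298.09.
Change = 3298.09/2980.80 − 1 = 0.1064.

10.64%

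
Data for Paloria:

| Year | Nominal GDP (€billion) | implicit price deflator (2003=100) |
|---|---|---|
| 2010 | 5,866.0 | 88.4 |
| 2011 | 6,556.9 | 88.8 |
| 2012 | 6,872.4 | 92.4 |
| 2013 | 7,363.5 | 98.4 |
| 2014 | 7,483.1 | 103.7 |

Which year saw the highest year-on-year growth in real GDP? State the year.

2011: real = 6556.9/0.888 = 7383.90; growth vs 2010 (6635.75) = 11.27%.
2012: real = 6872.4/0.924 = 7437.66; growth vs 2011 (7383.90) = 0.73%.
2013: real = 7363.5/0.984 = 7483.23; growth vs 2012 (7437.66) = 0.61%.
2014: real = 7483.1/1.037 = 7216.10; growth vs 2013 (7483.23) = -3.57%.

2011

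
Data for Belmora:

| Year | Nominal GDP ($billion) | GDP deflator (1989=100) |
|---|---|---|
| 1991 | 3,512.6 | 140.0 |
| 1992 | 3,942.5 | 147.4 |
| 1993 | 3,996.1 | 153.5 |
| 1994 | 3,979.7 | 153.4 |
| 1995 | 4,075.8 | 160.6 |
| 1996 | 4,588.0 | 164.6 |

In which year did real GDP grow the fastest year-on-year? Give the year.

1996

1992: real = 3942.5/1.474 = 2674.69; growth vs 1991 (2509.00) = 6.60%.
1993: real = 3996.1/1.535 = 2603.32; growth vs 1992 (2674.69) = -2.67%.
1994: real = 3979.7/1.534 = 2594.33; growth vs 1993 (2603.32) = -0.35%.
1995: real = 4075.8/1.606 = 2537.86; growth vs 1994 (2594.33) = -2.18%.
1996: real = 4588.0/1.646 = 2787.36; growth vs 1995 (2537.86) = 9.83%.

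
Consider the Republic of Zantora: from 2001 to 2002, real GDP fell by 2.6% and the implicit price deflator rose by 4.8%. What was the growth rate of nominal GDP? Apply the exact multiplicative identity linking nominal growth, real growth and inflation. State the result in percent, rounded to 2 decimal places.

(1 + g_nom) = (1 + g_real)(1 + π) = 0.9740 × 1.0480 = 1.02075.

2.08%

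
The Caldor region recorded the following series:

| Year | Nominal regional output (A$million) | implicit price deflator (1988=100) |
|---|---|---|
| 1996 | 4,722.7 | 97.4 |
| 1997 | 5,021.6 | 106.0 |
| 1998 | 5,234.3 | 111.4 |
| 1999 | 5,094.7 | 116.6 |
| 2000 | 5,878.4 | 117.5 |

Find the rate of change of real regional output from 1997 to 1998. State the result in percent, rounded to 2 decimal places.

Real regional output 1997 = 5021.6/1.060 = 4737.36.
Real regional output 1998 = 5234.3/1.114 = 4698.65.
Change = 4698.65/4737.36 − 1 = -0.0082.

-0.82%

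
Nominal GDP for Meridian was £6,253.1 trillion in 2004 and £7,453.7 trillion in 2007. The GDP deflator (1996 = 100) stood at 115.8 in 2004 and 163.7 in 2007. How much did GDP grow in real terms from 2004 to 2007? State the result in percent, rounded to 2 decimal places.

Deflate each year: 2004 → 6253.1/1.158 = 5399.91; 2007 → 7453.7/1.637 = 4553.27.
So real GDP changed by 4553.27/5399.91 − 1 = -0.1568, i.e. -15.68%.

-15.68%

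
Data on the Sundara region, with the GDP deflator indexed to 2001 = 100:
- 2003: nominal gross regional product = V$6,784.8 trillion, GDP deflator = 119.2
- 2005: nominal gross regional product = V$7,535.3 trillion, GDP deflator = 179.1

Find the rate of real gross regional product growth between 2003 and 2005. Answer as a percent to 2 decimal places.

-26.08%

Deflate each year: 2003 → 6784.8/1.192 = 5691.95; 2005 → 7535.3/1.791 = 4207.31.
So real gross regional product changed by 4207.31/5691.95 − 1 = -0.2608, i.e. -26.08%.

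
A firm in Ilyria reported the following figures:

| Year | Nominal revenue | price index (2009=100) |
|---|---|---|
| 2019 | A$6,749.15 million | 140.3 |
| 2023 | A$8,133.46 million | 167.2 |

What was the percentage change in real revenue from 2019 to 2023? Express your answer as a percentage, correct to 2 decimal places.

Deflate each year: 2019 → 6749.15/1.403 = 4810.51; 2023 → 8133.46/1.672 = 4864.51.
So real revenue changed by 4864.51/4810.51 − 1 = 0.0112, i.e. 1.12%.

1.12%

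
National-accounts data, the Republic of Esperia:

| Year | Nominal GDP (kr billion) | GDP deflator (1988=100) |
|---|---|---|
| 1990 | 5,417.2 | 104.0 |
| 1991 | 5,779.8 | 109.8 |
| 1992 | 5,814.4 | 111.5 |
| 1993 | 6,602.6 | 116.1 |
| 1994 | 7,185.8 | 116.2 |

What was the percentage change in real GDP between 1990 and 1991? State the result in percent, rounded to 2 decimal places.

Real GDP 1990 = 5417.2/1.040 = 5208.85.
Real GDP 1991 = 5779.8/1.098 = 5263.93.
Change = 5263.93/5208.85 − 1 = 0.0106.

1.06%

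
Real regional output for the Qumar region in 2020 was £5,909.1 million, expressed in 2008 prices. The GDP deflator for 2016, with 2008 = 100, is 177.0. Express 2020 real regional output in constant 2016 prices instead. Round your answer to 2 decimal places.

Real regional output in 2016 prices = Real regional output in 2008 prices × (P_2016/P_2008) = 5909.1 × 1.770 = 10459.11.

£10,459.11 million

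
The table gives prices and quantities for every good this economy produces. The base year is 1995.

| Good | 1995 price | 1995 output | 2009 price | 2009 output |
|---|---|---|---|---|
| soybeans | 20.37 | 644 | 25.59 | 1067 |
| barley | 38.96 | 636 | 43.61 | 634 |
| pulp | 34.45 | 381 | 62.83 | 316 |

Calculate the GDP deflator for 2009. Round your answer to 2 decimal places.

Nominal GDP 2009 = 25.59·1067 + 43.61·634 + 62.83·316 = 74807.55.
Real GDP 2009 (at 1995 prices) = 20.37·1067 + 38.96·634 + 34.45·316 = 57321.63.
Deflator = Nominal/Real × 100 = 74807.55/57321.63 × 100 = 130.505.

130.50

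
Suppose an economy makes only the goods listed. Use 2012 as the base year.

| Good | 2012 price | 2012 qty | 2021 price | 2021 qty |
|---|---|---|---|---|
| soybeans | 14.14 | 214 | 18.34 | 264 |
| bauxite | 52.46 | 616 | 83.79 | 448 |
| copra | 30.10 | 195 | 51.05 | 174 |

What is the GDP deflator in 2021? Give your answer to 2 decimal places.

157.86

Nominal GDP 2021 = 18.34·264 + 83.79·448 + 51.05·174 = 51262.38.
Real GDP 2021 (at 2012 prices) = 14.14·264 + 52.46·448 + 30.10·174 = 32472.44.
Deflator = Nominal/Real × 100 = 51262.38/32472.44 × 100 = 157.864.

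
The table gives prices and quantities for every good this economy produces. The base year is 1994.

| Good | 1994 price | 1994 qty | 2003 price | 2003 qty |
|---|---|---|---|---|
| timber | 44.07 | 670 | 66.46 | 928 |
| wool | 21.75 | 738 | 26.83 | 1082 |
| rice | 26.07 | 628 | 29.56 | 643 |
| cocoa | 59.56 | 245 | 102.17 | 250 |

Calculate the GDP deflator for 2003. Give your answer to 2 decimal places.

Nominal GDP 2003 = 66.46·928 + 26.83·1082 + 29.56·643 + 102.17·250 = 135254.52.
Real GDP 2003 (at 1994 prices) = 44.07·928 + 21.75·1082 + 26.07·643 + 59.56·250 = 96083.47.
Deflator = Nominal/Real × 100 = 135254.52/96083.47 × 100 = 140.768.

140.77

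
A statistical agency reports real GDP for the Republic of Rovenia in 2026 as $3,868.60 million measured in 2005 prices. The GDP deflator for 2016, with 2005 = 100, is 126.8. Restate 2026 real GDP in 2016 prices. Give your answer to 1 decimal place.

Real GDP in 2016 prices = Real GDP in 2005 prices × (P_2016/P_2005) = 3868.60 × 1.268 = 4905.38.

$4,905.4 million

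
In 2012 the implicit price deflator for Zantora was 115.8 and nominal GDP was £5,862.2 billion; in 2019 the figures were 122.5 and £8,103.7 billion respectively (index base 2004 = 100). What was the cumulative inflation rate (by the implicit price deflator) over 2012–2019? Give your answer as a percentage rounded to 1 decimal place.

Price-level change = 122.5 / 115.8 − 1 = 0.0579.

5.8%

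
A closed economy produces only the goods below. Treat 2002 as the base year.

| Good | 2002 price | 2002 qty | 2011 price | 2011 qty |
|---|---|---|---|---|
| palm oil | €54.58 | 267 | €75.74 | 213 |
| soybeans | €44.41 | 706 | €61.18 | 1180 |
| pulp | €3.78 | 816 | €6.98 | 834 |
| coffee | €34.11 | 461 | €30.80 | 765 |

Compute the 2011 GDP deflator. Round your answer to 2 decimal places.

126.19

Nominal GDP 2011 = 75.74·213 + 61.18·1180 + 6.98·834 + 30.80·765 = 117708.34.
Real GDP 2011 (at 2002 prices) = 54.58·213 + 44.41·1180 + 3.78·834 + 34.11·765 = 93276.01.
Deflator = Nominal/Real × 100 = 117708.34/93276.01 × 100 = 126.194.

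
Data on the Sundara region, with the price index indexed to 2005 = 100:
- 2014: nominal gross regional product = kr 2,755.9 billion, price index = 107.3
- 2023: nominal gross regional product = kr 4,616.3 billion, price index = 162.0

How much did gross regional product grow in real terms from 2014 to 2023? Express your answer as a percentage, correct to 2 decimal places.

Deflate each year: 2014 → 2755.9/1.073 = 2568.41; 2023 → 4616.3/1.620 = 2849.57.
So real gross regional product changed by 2849.57/2568.41 − 1 = 0.1095, i.e. 10.95%.

10.95%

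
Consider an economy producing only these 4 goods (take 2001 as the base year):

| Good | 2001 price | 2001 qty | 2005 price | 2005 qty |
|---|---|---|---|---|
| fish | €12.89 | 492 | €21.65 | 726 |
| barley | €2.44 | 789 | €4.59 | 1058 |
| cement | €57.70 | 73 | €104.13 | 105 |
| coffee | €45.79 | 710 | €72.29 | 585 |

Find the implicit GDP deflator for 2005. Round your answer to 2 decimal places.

164.78

Nominal GDP 2005 = 21.65·726 + 4.59·1058 + 104.13·105 + 72.29·585 = 73797.42.
Real GDP 2005 (at 2001 prices) = 12.89·726 + 2.44·1058 + 57.70·105 + 45.79·585 = 44785.31.
Deflator = Nominal/Real × 100 = 73797.42/44785.31 × 100 = 164.780.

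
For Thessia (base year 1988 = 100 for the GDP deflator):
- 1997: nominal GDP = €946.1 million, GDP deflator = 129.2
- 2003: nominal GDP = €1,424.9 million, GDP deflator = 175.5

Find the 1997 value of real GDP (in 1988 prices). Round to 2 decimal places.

Real GDP = Nominal / (GDP deflator/100) = 946.1 / 1.292 = 732.28.

€732.28 million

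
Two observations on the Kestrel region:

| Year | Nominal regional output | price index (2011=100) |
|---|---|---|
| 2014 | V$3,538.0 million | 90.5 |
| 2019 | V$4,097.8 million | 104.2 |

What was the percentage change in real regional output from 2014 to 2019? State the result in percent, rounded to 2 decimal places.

0.59%

Real regional output 2014 = 3538.0 / 0.905 = 3909.39.
Real regional output 2019 = 4097.8 / 1.042 = 3932.63.
Real growth = 3932.63 / 3909.39 − 1 = 0.0059.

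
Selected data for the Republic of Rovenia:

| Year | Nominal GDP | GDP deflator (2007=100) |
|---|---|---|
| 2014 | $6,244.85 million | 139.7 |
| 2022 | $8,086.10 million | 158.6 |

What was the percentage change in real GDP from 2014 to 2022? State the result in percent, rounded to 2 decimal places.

14.05%

Deflate each year: 2014 → 6244.85/1.397 = 4470.19; 2022 → 8086.10/1.586 = 5098.42.
So real GDP changed by 5098.42/4470.19 − 1 = 0.1405, i.e. 14.05%.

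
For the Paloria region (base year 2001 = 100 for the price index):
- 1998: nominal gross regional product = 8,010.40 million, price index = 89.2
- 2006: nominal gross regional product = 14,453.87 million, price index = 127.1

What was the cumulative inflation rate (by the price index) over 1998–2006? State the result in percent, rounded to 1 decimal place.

42.5%

Price-level change = 127.1 / 89.2 − 1 = 0.4249.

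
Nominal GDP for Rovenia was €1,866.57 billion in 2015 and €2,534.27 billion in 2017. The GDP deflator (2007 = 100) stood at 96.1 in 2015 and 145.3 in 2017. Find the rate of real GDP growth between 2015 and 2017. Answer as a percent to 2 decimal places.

Deflate each year: 2015 → 1866.57/0.961 = 1942.32; 2017 → 2534.27/1.453 = 1744.16.
So real GDP changed by 1744.16/1942.32 − 1 = -0.1020, i.e. -10.20%.

-10.20%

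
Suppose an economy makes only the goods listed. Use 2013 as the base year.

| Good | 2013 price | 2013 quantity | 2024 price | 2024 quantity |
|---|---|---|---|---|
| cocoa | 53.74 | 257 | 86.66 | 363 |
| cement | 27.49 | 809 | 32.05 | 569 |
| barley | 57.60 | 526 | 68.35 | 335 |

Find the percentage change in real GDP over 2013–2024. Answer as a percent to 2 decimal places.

-17.94%

Real GDP 2013 = Nominal GDP 2013 = 53.74·257 + 27.49·809 + 57.60·526 = 66348.19.
Real GDP 2024 (at 2013 prices) = 53.74·363 + 27.49·569 + 57.60·335 = 54445.43.
Real growth = 54445.43/66348.19 − 1 = -0.1794.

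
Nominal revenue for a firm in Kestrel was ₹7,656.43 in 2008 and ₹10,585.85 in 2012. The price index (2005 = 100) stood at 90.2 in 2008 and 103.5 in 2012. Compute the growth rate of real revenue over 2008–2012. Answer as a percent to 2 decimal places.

Real revenue 2008 = 7656.43 / 0.902 = 8488.28.
Real revenue 2012 = 10585.85 / 1.035 = 10227.87.
Real growth = 10227.87 / 8488.28 − 1 = 0.2049.

20.49%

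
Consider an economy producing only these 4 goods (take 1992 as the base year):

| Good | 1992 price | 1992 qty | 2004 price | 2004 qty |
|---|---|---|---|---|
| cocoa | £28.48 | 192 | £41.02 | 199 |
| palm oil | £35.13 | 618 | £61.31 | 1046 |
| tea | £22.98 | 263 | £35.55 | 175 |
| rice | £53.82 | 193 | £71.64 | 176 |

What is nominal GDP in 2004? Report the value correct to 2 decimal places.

£91123.13

Nominal GDP 2004 = Σ (p_2004 × q_2004) = 41.02·199 + 61.31·1046 + 35.55·175 + 71.64·176 = 91123.13.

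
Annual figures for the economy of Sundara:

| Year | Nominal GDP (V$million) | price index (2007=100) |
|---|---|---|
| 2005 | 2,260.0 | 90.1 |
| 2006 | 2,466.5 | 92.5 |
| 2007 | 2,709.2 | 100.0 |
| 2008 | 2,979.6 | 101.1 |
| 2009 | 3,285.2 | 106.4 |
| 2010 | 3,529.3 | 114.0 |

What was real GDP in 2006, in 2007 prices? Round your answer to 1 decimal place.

V$2,666.5 million

Real GDP 2006 = 2466.5 / 0.925 = 2666.49.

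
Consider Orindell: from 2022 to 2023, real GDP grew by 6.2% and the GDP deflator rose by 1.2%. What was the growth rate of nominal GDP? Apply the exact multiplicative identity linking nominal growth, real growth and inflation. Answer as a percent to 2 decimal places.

7.47%

(1 + g_nom) = (1 + g_real)(1 + π) = 1.0620 × 1.0120 = 1.07474.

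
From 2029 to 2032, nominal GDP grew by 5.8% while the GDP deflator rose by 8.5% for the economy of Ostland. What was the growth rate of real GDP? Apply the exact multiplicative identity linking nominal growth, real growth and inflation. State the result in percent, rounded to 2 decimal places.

(1 + g_nom) = (1 + g_real)(1 + π), so g_real = 1.0580 / 1.0850 − 1 = -0.02488.

-2.49%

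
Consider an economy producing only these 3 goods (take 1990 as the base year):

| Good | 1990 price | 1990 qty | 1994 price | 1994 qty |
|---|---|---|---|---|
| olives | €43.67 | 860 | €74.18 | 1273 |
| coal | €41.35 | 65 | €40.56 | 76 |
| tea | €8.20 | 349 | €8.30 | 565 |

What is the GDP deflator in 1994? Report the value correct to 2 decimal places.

161.29

Nominal GDP 1994 = 74.18·1273 + 40.56·76 + 8.30·565 = 102203.20.
Real GDP 1994 (at 1990 prices) = 43.67·1273 + 41.35·76 + 8.20·565 = 63367.51.
Deflator = Nominal/Real × 100 = 102203.20/63367.51 × 100 = 161.286.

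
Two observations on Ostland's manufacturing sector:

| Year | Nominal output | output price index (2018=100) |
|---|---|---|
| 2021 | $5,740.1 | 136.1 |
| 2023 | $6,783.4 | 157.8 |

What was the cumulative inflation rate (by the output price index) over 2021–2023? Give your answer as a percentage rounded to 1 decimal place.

Price-level change = 157.8 / 136.1 − 1 = 0.1594.

15.9%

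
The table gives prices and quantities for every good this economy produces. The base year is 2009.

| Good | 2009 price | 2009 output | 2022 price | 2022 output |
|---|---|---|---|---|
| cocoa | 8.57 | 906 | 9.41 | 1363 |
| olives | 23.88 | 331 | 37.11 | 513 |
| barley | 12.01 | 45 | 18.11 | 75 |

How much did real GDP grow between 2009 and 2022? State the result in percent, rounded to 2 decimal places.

53.20%

Real GDP 2009 = Nominal GDP 2009 = 8.57·906 + 23.88·331 + 12.01·45 = 16209.15.
Real GDP 2022 (at 2009 prices) = 8.57·1363 + 23.88·513 + 12.01·75 = 24832.10.
Real growth = 24832.10/16209.15 − 1 = 0.5320.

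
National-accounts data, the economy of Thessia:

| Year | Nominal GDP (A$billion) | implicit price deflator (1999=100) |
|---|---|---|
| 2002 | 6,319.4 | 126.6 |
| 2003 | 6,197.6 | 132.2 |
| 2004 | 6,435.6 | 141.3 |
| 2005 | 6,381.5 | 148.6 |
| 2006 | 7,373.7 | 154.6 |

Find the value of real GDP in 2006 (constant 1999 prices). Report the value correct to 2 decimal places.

A$4,769.53 billion

Real GDP 2006 = 7373.7 / 1.546 = 4769.53.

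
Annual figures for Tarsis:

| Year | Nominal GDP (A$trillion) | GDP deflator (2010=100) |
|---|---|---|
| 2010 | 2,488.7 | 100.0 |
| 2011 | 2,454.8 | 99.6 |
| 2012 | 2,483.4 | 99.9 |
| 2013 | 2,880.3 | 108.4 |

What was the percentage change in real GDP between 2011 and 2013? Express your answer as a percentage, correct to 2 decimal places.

7.81%

Real GDP 2011 = 2454.8/0.996 = 2464.66.
Real GDP 2013 = 2880.3/1.084 = 2657.10.
Change = 2657.10/2464.66 − 1 = 0.0781.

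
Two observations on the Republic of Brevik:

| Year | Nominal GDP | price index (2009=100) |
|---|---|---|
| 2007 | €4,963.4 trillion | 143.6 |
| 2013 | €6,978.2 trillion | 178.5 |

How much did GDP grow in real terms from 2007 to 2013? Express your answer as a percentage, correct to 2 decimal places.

Deflate each year: 2007 → 4963.4/1.436 = 3456.41; 2013 → 6978.2/1.785 = 3909.36.
So real GDP changed by 3909.36/3456.41 − 1 = 0.1310, i.e. 13.10%.

13.10%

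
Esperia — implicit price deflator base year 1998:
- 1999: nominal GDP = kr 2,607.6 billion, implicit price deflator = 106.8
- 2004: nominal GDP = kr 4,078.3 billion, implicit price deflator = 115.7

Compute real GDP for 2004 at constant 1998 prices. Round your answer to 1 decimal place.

Real GDP = Nominal / (implicit price deflator/100) = 4078.3 / 1.157 = 3524.89.

kr 3,524.9 billion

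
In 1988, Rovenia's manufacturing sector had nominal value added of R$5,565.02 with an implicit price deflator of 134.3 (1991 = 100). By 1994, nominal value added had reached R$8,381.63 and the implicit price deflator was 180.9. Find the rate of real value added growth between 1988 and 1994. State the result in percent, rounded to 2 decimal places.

11.81%

Deflate each year: 1988 → 5565.02/1.343 = 4143.72; 1994 → 8381.63/1.809 = 4633.29.
So real value added changed by 4633.29/4143.72 − 1 = 0.1181, i.e. 11.81%.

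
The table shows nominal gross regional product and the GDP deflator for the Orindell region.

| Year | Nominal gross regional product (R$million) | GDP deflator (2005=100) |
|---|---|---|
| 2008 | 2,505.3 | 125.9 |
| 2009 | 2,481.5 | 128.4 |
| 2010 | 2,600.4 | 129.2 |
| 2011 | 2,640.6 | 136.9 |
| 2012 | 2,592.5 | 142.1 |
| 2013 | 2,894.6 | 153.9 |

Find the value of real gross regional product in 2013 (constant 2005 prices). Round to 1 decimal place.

Real gross regional product 2013 = 2894.6 / 1.539 = 1880.83.

R$1,880.8 million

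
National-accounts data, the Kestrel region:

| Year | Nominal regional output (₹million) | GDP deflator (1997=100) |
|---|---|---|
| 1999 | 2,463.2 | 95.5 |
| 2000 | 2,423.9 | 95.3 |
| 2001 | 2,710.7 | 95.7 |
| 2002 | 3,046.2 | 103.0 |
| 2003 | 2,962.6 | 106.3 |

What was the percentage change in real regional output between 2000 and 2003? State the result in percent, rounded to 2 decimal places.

Real regional output 2000 = 2423.9/0.953 = 2543.44.
Real regional output 2003 = 2962.6/1.063 = 2787.02.
Change = 2787.02/2543.44 − 1 = 0.0958.

9.58%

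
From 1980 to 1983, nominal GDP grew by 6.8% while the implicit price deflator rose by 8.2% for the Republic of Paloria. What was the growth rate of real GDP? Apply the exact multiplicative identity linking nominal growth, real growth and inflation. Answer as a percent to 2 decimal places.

(1 + g_nom) = (1 + g_real)(1 + π), so g_real = 1.0680 / 1.0820 − 1 = -0.01294.

-1.29%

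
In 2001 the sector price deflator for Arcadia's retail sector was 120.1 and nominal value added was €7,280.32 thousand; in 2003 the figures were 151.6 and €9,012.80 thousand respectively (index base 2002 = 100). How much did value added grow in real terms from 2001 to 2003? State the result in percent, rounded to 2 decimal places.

-1.93%

Real value added 2001 = 7280.32 / 1.201 = 6061.88.
Real value added 2003 = 9012.80 / 1.516 = 5945.12.
Real growth = 5945.12 / 6061.88 − 1 = -0.0193.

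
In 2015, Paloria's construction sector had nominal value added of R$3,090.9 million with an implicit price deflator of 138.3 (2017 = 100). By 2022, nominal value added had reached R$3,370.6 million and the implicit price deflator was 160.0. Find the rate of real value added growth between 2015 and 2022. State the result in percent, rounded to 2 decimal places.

-5.74%

Deflate each year: 2015 → 3090.9/1.383 = 2234.92; 2022 → 3370.6/1.600 = 2106.63.
So real value added changed by 2106.63/2234.92 − 1 = -0.0574, i.e. -5.74%.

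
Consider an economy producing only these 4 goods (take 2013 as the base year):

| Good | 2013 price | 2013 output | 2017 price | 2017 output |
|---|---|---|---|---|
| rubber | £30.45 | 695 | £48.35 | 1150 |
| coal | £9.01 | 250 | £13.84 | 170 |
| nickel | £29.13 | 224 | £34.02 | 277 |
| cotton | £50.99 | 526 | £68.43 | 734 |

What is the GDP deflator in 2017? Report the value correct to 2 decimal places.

Nominal GDP 2017 = 48.35·1150 + 13.84·170 + 34.02·277 + 68.43·734 = 117606.46.
Real GDP 2017 (at 2013 prices) = 30.45·1150 + 9.01·170 + 29.13·277 + 50.99·734 = 82044.87.
Deflator = Nominal/Real × 100 = 117606.46/82044.87 × 100 = 143.344.

143.34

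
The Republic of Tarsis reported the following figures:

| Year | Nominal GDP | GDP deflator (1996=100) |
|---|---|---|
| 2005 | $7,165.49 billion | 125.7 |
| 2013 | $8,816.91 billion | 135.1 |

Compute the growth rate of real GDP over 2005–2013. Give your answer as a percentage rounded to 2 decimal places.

Real GDP 2005 = 7165.49 / 1.257 = 5700.47.
Real GDP 2013 = 8816.91 / 1.351 = 6526.21.
Real growth = 6526.21 / 5700.47 − 1 = 0.1449.

14.49%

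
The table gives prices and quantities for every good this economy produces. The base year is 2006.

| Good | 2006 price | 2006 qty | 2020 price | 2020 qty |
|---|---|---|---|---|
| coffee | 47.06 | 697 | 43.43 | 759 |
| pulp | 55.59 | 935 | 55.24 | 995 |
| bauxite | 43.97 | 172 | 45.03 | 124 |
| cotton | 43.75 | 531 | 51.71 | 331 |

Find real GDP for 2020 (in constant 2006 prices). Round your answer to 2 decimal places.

110964.12

Real GDP 2020 = Σ (p_2006 × q_2020) = 47.06·759 + 55.59·995 + 43.97·124 + 43.75·331 = 110964.12.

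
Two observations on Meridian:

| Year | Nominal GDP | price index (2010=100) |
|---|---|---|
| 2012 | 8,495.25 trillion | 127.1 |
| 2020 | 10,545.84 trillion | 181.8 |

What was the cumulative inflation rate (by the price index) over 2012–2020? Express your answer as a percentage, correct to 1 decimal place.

Price-level change = 181.8 / 127.1 − 1 = 0.4304.

43.0%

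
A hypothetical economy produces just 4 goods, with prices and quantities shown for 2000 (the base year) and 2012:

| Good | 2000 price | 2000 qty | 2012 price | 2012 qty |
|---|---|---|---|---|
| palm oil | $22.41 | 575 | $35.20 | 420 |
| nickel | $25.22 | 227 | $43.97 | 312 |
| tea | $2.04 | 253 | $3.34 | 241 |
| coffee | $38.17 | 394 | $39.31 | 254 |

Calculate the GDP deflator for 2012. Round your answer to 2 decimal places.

143.05

Nominal GDP 2012 = 35.20·420 + 43.97·312 + 3.34·241 + 39.31·254 = 39292.32.
Real GDP 2012 (at 2000 prices) = 22.41·420 + 25.22·312 + 2.04·241 + 38.17·254 = 27467.66.
Deflator = Nominal/Real × 100 = 39292.32/27467.66 × 100 = 143.049.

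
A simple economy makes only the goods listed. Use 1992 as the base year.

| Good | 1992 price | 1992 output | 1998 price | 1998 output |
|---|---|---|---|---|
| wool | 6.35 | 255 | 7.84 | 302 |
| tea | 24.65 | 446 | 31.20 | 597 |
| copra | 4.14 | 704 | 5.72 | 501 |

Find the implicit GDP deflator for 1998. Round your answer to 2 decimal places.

127.54

Nominal GDP 1998 = 7.84·302 + 31.20·597 + 5.72·501 = 23859.80.
Real GDP 1998 (at 1992 prices) = 6.35·302 + 24.65·597 + 4.14·501 = 18707.89.
Deflator = Nominal/Real × 100 = 23859.80/18707.89 × 100 = 127.539.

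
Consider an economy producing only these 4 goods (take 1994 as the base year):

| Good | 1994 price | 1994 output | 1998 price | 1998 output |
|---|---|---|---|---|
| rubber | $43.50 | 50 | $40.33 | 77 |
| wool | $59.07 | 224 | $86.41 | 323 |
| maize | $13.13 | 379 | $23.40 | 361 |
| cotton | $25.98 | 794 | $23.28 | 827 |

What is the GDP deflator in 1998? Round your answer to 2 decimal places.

120.68

Nominal GDP 1998 = 40.33·77 + 86.41·323 + 23.40·361 + 23.28·827 = 58715.80.
Real GDP 1998 (at 1994 prices) = 43.50·77 + 59.07·323 + 13.13·361 + 25.98·827 = 48654.50.
Deflator = Nominal/Real × 100 = 58715.80/48654.50 × 100 = 120.679.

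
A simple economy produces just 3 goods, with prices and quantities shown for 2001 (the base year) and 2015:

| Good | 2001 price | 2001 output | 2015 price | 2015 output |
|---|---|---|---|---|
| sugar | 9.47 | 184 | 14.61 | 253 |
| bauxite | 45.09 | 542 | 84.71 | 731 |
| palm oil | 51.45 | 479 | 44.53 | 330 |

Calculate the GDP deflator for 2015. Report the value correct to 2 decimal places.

Nominal GDP 2015 = 14.61·253 + 84.71·731 + 44.53·330 = 80314.24.
Real GDP 2015 (at 2001 prices) = 9.47·253 + 45.09·731 + 51.45·330 = 52335.20.
Deflator = Nominal/Real × 100 = 80314.24/52335.20 × 100 = 153.461.

153.46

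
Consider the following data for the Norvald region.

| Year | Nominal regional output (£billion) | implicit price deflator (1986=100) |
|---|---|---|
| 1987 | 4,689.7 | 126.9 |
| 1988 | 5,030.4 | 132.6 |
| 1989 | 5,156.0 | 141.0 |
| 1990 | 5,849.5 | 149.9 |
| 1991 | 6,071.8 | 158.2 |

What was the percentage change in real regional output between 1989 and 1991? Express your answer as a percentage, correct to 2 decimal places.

4.96%

Real regional output 1989 = 5156.0/1.410 = 3656.74.
Real regional output 1991 = 6071.8/1.582 = 3838.05.
Change = 3838.05/3656.74 − 1 = 0.0496.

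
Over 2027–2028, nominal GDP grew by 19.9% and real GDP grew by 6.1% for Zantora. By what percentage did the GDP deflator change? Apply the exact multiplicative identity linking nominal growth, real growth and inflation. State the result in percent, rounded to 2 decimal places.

13.01%

(1 + g_nom) = (1 + g_real)(1 + π), so π = 1.1990 / 1.0610 − 1 = 0.13007.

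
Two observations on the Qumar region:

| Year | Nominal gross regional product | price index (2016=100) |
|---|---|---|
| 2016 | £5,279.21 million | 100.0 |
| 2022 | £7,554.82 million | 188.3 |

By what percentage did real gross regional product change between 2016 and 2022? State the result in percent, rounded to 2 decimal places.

Real gross regional product 2016 = 5279.21 / 1.000 = 5279.21.
Real gross regional product 2022 = 7554.82 / 1.883 = 4012.12.
Real growth = 4012.12 / 5279.21 − 1 = -0.2400.

-24.00%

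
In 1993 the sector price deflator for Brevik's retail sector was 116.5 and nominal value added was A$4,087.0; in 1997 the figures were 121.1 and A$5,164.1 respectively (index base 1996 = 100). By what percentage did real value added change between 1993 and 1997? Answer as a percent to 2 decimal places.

Deflate each year: 1993 → 4087.0/1.165 = 3508.15; 1997 → 5164.1/1.211 = 4264.33.
So real value added changed by 4264.33/3508.15 − 1 = 0.2155, i.e. 21.55%.

21.55%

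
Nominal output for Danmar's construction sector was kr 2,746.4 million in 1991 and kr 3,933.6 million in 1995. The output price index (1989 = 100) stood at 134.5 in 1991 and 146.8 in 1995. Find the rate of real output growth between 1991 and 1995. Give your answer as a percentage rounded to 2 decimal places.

31.23%

Real output 1991 = 2746.4 / 1.345 = 2041.93.
Real output 1995 = 3933.6 / 1.468 = 2679.56.
Real growth = 2679.56 / 2041.93 − 1 = 0.3123.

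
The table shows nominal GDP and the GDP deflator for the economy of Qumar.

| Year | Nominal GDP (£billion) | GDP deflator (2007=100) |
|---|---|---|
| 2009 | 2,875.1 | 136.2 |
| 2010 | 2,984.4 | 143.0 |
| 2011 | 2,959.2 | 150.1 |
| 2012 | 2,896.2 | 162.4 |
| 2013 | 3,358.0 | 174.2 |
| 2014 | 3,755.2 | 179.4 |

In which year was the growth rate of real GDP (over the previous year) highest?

2010: real = 2984.4/1.430 = 2086.99; growth vs 2009 (2110.94) = -1.13%.
2011: real = 2959.2/1.501 = 1971.49; growth vs 2010 (2086.99) = -5.53%.
2012: real = 2896.2/1.624 = 1783.37; growth vs 2011 (1971.49) = -9.54%.
2013: real = 3358.0/1.742 = 1927.67; growth vs 2012 (1783.37) = 8.09%.
2014: real = 3755.2/1.794 = 2093.20; growth vs 2013 (1927.67) = 8.59%.

2014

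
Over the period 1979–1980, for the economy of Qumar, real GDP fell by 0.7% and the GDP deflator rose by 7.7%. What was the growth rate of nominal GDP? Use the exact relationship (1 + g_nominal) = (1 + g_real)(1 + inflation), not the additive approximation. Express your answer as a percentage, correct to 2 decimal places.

(1 + g_nom) = (1 + g_real)(1 + π) = 0.9930 × 1.0770 = 1.06946.

6.95%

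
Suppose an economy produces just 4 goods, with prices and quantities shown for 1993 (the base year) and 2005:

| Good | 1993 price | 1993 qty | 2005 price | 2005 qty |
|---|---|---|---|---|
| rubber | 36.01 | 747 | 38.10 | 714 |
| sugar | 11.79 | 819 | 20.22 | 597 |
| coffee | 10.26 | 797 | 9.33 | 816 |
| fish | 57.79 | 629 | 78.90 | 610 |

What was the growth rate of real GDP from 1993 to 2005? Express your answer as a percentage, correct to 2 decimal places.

Real GDP 1993 = Nominal GDP 1993 = 36.01·747 + 11.79·819 + 10.26·797 + 57.79·629 = 81082.61.
Real GDP 2005 (at 1993 prices) = 36.01·714 + 11.79·597 + 10.26·816 + 57.79·610 = 76373.83.
Real growth = 76373.83/81082.61 − 1 = -0.0581.

-5.81%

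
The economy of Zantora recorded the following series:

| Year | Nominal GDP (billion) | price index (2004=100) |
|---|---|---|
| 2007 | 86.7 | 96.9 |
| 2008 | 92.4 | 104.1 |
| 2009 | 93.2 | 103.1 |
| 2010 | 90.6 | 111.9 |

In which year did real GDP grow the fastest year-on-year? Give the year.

2008: real = 92.4/1.041 = 88.76; growth vs 2007 (89.47) = -0.79%.
2009: real = 93.2/1.031 = 90.40; growth vs 2008 (88.76) = 1.85%.
2010: real = 90.6/1.119 = 80.97; growth vs 2009 (90.40) = -10.43%.

2009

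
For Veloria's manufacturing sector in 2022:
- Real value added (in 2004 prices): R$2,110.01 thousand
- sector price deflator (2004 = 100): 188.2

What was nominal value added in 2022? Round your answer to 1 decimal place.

R$3,971.0 thousand

Nominal value added = Real × (sector price deflator/100) = 2110.01 × 1.882 = 3971.04.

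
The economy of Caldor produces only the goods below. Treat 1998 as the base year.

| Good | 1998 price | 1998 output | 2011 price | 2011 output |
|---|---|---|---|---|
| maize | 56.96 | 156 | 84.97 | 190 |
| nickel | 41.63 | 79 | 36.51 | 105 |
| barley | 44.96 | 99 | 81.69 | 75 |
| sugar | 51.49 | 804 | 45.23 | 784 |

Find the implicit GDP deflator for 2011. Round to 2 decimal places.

104.46

Nominal GDP 2011 = 84.97·190 + 36.51·105 + 81.69·75 + 45.23·784 = 61564.92.
Real GDP 2011 (at 1998 prices) = 56.96·190 + 41.63·105 + 44.96·75 + 51.49·784 = 58933.71.
Deflator = Nominal/Real × 100 = 61564.92/58933.71 × 100 = 104.465.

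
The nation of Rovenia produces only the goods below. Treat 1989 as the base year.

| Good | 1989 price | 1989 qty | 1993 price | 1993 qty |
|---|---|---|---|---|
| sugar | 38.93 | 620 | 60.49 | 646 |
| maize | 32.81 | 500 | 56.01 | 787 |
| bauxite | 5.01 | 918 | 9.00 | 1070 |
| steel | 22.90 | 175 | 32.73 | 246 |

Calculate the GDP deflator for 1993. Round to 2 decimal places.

162.74

Nominal GDP 1993 = 60.49·646 + 56.01·787 + 9.00·1070 + 32.73·246 = 100837.99.
Real GDP 1993 (at 1989 prices) = 38.93·646 + 32.81·787 + 5.01·1070 + 22.90·246 = 61964.35.
Deflator = Nominal/Real × 100 = 100837.99/61964.35 × 100 = 162.735.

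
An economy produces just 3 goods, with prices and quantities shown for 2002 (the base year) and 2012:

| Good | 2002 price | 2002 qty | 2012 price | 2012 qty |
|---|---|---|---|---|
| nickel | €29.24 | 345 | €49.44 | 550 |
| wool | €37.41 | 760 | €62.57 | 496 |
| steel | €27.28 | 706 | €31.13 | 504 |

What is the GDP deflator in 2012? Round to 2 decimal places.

152.76

Nominal GDP 2012 = 49.44·550 + 62.57·496 + 31.13·504 = 73916.24.
Real GDP 2012 (at 2002 prices) = 29.24·550 + 37.41·496 + 27.28·504 = 48386.48.
Deflator = Nominal/Real × 100 = 73916.24/48386.48 × 100 = 152.762.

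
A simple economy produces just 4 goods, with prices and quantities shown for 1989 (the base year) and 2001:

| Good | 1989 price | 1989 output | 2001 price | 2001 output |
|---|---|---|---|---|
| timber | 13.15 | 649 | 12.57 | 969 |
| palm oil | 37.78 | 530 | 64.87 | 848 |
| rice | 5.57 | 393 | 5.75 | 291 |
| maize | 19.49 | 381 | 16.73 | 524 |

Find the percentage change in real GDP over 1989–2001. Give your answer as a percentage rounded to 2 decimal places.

Real GDP 1989 = Nominal GDP 1989 = 13.15·649 + 37.78·530 + 5.57·393 + 19.49·381 = 38172.45.
Real GDP 2001 (at 1989 prices) = 13.15·969 + 37.78·848 + 5.57·291 + 19.49·524 = 56613.42.
Real growth = 56613.42/38172.45 − 1 = 0.4831.

48.31%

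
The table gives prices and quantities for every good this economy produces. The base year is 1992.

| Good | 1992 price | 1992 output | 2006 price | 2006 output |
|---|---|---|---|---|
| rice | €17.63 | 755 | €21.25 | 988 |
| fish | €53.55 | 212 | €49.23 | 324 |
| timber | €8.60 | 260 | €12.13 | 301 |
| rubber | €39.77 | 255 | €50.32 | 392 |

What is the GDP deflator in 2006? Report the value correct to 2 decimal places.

Nominal GDP 2006 = 21.25·988 + 49.23·324 + 12.13·301 + 50.32·392 = 60322.09.
Real GDP 2006 (at 1992 prices) = 17.63·988 + 53.55·324 + 8.60·301 + 39.77·392 = 52947.08.
Deflator = Nominal/Real × 100 = 60322.09/52947.08 × 100 = 113.929.

113.93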